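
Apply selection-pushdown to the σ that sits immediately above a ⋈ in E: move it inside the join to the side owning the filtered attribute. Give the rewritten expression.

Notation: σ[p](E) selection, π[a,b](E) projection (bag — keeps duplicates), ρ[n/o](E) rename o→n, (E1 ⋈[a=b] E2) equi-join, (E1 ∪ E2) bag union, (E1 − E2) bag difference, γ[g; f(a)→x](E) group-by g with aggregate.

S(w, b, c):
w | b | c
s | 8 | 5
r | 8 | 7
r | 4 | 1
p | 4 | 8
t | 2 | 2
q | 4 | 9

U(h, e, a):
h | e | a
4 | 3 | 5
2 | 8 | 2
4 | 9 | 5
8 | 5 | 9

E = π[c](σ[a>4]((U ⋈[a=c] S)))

σ filters on a, owned by the left side.
E' = π[c]((σ[a>4](U) ⋈[a=c] S))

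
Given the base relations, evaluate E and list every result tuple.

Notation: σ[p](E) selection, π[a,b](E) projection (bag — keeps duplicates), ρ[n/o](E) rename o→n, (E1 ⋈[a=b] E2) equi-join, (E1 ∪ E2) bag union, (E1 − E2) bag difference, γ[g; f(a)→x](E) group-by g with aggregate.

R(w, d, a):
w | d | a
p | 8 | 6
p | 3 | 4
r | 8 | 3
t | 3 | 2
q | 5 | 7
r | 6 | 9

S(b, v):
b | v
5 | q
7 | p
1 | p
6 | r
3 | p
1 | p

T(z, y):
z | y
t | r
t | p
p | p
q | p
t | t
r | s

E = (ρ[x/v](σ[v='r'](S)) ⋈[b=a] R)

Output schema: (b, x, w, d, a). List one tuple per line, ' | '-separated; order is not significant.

Stepwise |·|:
  S → 6
  σ[v='r'](S) → 1
  ρ[x/v](σ[v='r'](S)) → 1
  R → 6
  (ρ[x/v](σ[v='r'](S)) ⋈[b=a] R) → 1

== RESULT ==
b | x | w | d | a
6 | r | p | 8 | 6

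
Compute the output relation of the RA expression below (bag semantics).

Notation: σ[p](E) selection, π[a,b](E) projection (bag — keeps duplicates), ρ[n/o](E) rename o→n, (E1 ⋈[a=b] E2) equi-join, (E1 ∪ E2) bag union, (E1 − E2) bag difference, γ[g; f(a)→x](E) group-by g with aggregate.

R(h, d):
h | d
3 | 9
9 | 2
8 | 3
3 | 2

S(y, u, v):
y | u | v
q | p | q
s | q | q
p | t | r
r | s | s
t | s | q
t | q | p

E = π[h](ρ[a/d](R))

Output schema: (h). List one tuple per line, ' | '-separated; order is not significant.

Row counts bottom-up:
  R → 4
  ρ[a/d](R) → 4
  π[h](ρ[a/d](R)) → 4

== RESULT ==
h
3
3
8
9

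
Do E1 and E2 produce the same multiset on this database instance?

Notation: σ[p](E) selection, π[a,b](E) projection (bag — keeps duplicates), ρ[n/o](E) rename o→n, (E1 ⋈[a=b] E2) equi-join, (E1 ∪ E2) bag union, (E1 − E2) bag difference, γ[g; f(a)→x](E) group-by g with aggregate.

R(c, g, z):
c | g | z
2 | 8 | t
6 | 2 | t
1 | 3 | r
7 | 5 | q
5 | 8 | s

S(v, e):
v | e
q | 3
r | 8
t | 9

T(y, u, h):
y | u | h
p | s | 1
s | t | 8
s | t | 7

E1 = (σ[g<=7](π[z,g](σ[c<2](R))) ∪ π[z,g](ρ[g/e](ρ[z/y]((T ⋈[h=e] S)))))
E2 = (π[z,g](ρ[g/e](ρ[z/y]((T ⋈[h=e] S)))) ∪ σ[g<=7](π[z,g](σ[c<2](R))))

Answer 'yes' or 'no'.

E1 subexpression sizes:
  R → 5
  σ[c<2](R) → 1
  π[z,g](σ[c<2](R)) → 1
  σ[g<=7](π[z,g](σ[c<2](R))) → 1
  T → 3
  S → 3
  (T ⋈[h=e] S) → 1
  ρ[z/y]((T ⋈[h=e] S)) → 1
  ρ[g/e](ρ[z/y]((T ⋈[h=e] S))) → 1
  π[z,g](ρ[g/e](ρ[z/y]((T ⋈[h=e] S)))) → 1
  (σ[g<=7](π[z,g](σ[c<2](R))) ∪ π[z,g](ρ[g/e](ρ[z/y]((T ⋈[h=e] S))))) → 2
E2 subexpression sizes:
  T → 3
  S → 3
  (T ⋈[h=e] S) → 1
  ρ[z/y]((T ⋈[h=e] S)) → 1
  ρ[g/e](ρ[z/y]((T ⋈[h=e] S))) → 1
  π[z,g](ρ[g/e](ρ[z/y]((T ⋈[h=e] S)))) → 1
  R → 5
  σ[c<2](R) → 1
  π[z,g](σ[c<2](R)) → 1
  σ[g<=7](π[z,g](σ[c<2](R))) → 1
  (π[z,g](ρ[g/e](ρ[z/y]((T ⋈[h=e] S)))) ∪ σ[g<=7](π[z,g](σ[c<2](R)))) → 2

E1 and E2 produce the same multiset:
z | g
r | 3
s | 8

yes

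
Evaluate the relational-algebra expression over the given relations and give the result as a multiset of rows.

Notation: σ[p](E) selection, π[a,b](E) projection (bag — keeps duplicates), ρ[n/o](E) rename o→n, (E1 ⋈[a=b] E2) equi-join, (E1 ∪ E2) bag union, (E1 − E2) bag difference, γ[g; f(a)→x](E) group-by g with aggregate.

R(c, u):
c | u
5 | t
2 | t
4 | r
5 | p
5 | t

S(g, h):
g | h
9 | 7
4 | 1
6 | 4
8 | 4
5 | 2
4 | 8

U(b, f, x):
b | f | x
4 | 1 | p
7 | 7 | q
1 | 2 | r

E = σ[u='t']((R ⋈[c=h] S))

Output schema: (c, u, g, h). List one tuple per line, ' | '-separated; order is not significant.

Per-node cardinality:
  R → 5
  S → 6
  (R ⋈[c=h] S) → 3
  σ[u='t']((R ⋈[c=h] S)) → 1

== RESULT ==
c | u | g | h
2 | t | 5 | 2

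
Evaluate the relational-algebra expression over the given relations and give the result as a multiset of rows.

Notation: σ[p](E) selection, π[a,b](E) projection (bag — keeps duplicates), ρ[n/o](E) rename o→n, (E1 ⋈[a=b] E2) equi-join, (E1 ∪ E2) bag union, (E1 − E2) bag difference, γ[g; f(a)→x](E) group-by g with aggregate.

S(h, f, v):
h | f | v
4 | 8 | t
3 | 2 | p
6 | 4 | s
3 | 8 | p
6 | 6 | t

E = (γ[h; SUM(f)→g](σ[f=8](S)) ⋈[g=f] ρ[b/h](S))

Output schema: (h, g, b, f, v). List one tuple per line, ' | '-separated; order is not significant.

Stepwise |·|:
  S → 5
  σ[f=8](S) → 2
  γ[h; SUM(f)→g](σ[f=8](S)) → 2
  S → 5
  ρ[b/h](S) → 5
  (γ[h; SUM(f)→g](σ[f=8](S)) ⋈[g=f] ρ[b/h](S)) → 4

== RESULT ==
h | g | b | f | v
3 | 8 | 3 | 8 | p
3 | 8 | 4 | 8 | t
4 | 8 | 3 | 8 | p
4 | 8 | 4 | 8 | t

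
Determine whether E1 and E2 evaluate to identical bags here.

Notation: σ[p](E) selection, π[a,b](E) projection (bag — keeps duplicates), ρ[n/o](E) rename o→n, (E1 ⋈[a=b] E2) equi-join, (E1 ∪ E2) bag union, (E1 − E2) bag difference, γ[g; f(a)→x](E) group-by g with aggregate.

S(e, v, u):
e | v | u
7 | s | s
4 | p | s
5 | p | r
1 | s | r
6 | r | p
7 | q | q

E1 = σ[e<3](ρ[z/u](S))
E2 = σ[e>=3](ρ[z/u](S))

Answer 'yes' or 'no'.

E1 per-node cardinality:
  S → 6
  ρ[z/u](S) → 6
  σ[e<3](ρ[z/u](S)) → 1
E2 per-node cardinality:
  S → 6
  ρ[z/u](S) → 6
  σ[e>=3](ρ[z/u](S)) → 5

E1 result:
e | v | z
1 | s | r
E2 result:
e | v | z
4 | p | s
5 | p | r
6 | r | p
7 | q | q
7 | s | s
Witness: (6, 'r', 'p') appears 0× in E1 but 1× in E2.

no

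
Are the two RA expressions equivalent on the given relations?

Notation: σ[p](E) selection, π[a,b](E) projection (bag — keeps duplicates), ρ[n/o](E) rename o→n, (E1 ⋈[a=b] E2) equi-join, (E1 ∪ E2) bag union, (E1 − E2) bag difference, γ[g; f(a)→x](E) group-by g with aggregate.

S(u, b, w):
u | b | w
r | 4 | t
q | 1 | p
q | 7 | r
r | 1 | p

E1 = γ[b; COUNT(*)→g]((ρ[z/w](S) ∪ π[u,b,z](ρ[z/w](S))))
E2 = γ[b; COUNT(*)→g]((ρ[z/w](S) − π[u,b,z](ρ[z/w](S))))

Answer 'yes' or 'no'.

E1 per-node cardinality:
  S → 4
  ρ[z/w](S) → 4
  S → 4
  ρ[z/w](S) → 4
  π[u,b,z](ρ[z/w](S)) → 4
  (ρ[z/w](S) ∪ π[u,b,z](ρ[z/w](S))) → 8
  γ[b; COUNT(*)→g]((ρ[z/w](S) ∪ π[u,b,z](ρ[z/w](S)))) → 3
E2 per-node cardinality:
  S → 4
  ρ[z/w](S) → 4
  S → 4
  ρ[z/w](S) → 4
  π[u,b,z](ρ[z/w](S)) → 4
  (ρ[z/w](S) − π[u,b,z](ρ[z/w](S))) → 0
  γ[b; COUNT(*)→g]((ρ[z/w](S) − π[u,b,z](ρ[z/w](S)))) → 0

E1 result:
b | g
1 | 4
4 | 2
7 | 2
E2 result:
b | g
(0 rows)
Witness: (4, 2) appears 1× in E1 but 0× in E2.

no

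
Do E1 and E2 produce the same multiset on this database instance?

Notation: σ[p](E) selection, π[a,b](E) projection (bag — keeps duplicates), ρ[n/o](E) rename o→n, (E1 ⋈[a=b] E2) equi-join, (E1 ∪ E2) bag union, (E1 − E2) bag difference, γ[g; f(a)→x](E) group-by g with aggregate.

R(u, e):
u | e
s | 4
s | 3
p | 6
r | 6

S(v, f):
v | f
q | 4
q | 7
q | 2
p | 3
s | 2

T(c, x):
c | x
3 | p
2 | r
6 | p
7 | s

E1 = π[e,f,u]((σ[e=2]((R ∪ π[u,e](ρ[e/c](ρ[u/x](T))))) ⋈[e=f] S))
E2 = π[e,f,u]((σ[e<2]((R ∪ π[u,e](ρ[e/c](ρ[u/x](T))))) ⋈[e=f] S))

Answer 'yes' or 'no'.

E1 per-node cardinality:
  R → 4
  T → 4
  ρ[u/x](T) → 4
  ρ[e/c](ρ[u/x](T)) → 4
  π[u,e](ρ[e/c](ρ[u/x](T))) → 4
  (R ∪ π[u,e](ρ[e/c](ρ[u/x](T)))) → 8
  σ[e=2]((R ∪ π[u,e](ρ[e/c](ρ[u/x](T))))) → 1
  S → 5
  (σ[e=2]((R ∪ π[u,e](ρ[e/c](ρ[u/x](T))))) ⋈[e=f] S) → 2
  π[e,f,u]((σ[e=2]((R ∪ π[u,e](ρ[e/c](ρ[u/x](T))))) ⋈[e=f] S)) → 2
E2 per-node cardinality:
  R → 4
  T → 4
  ρ[u/x](T) → 4
  ρ[e/c](ρ[u/x](T)) → 4
  π[u,e](ρ[e/c](ρ[u/x](T))) → 4
  (R ∪ π[u,e](ρ[e/c](ρ[u/x](T)))) → 8
  σ[e<2]((R ∪ π[u,e](ρ[e/c](ρ[u/x](T))))) → 0
  S → 5
  (σ[e<2]((R ∪ π[u,e](ρ[e/c](ρ[u/x](T))))) ⋈[e=f] S) → 0
  π[e,f,u]((σ[e<2]((R ∪ π[u,e](ρ[e/c](ρ[u/x](T))))) ⋈[e=f] S)) → 0

E1 result:
e | f | u
2 | 2 | r
2 | 2 | r
E2 result:
e | f | u
(0 rows)
Witness: (2, 2, 'r') appears 2× in E1 but 0× in E2.

no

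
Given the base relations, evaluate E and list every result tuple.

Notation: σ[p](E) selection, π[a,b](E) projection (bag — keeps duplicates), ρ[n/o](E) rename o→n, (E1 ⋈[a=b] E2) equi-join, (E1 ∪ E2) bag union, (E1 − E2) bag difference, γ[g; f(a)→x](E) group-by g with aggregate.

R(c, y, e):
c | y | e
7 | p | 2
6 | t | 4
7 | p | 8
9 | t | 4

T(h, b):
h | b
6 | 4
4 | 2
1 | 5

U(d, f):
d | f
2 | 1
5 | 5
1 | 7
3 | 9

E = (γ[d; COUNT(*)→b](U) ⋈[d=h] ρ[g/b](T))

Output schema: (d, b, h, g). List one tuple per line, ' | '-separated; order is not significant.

Stepwise |·|:
  U → 4
  γ[d; COUNT(*)→b](U) → 4
  T → 3
  ρ[g/b](T) → 3
  (γ[d; COUNT(*)→b](U) ⋈[d=h] ρ[g/b](T)) → 1

== RESULT ==
d | b | h | g
1 | 1 | 1 | 5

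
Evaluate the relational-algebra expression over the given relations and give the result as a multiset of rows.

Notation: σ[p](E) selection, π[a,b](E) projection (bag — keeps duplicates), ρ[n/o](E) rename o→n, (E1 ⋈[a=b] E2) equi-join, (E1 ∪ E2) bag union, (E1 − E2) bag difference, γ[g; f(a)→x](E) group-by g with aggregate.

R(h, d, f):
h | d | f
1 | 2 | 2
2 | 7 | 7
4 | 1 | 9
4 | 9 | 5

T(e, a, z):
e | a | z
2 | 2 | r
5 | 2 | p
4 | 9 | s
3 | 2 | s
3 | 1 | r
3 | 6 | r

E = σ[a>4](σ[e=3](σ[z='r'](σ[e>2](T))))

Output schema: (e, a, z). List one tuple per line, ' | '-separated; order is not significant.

Per-node cardinality:
  T → 6
  σ[e>2](T) → 5
  σ[z='r'](σ[e>2](T)) → 2
  σ[e=3](σ[z='r'](σ[e>2](T))) → 2
  σ[a>4](σ[e=3](σ[z='r'](σ[e>2](T)))) → 1

== RESULT ==
e | a | z
3 | 6 | r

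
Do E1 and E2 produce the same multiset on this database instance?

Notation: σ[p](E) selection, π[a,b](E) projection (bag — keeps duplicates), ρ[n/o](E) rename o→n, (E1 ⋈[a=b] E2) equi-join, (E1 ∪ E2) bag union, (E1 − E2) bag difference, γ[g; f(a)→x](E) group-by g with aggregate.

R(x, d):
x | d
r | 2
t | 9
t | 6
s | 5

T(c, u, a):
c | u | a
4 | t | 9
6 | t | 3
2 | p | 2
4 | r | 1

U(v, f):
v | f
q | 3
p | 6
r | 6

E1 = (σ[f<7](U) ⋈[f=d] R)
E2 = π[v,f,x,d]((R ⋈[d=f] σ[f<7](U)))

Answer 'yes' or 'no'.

E1 stepwise |·|:
  U → 3
  σ[f<7](U) → 3
  R → 4
  (σ[f<7](U) ⋈[f=d] R) → 2
E2 stepwise |·|:
  R → 4
  U → 3
  σ[f<7](U) → 3
  (R ⋈[d=f] σ[f<7](U)) → 2
  π[v,f,x,d]((R ⋈[d=f] σ[f<7](U))) → 2

E1 and E2 produce the same multiset:
v | f | x | d
p | 6 | t | 6
r | 6 | t | 6

yes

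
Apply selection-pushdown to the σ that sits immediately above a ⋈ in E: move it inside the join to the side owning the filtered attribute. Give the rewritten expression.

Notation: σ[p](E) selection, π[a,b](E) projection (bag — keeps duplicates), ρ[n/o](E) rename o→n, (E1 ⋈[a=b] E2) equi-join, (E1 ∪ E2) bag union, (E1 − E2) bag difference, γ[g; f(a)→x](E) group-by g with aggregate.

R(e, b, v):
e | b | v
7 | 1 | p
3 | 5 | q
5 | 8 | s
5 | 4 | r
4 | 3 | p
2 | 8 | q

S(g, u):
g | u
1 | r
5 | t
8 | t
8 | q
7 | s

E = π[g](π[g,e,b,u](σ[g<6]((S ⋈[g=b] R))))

σ filters on g, owned by the left side.
E' = π[g](π[g,e,b,u]((σ[g<6](S) ⋈[g=b] R)))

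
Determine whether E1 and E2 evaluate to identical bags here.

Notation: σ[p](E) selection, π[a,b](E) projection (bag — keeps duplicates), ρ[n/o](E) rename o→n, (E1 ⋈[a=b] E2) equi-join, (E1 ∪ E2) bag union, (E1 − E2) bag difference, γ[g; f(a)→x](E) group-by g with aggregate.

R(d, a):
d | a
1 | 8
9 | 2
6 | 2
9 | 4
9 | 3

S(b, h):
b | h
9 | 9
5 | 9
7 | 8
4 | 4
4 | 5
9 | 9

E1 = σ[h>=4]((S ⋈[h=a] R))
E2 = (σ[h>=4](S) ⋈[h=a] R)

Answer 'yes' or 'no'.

E1 stepwise |·|:
  S → 6
  R → 5
  (S ⋈[h=a] R) → 2
  σ[h>=4]((S ⋈[h=a] R)) → 2
E2 stepwise |·|:
  S → 6
  σ[h>=4](S) → 6
  R → 5
  (σ[h>=4](S) ⋈[h=a] R) → 2

E1 and E2 produce the same multiset:
b | h | d | a
4 | 4 | 9 | 4
7 | 8 | 1 | 8

yes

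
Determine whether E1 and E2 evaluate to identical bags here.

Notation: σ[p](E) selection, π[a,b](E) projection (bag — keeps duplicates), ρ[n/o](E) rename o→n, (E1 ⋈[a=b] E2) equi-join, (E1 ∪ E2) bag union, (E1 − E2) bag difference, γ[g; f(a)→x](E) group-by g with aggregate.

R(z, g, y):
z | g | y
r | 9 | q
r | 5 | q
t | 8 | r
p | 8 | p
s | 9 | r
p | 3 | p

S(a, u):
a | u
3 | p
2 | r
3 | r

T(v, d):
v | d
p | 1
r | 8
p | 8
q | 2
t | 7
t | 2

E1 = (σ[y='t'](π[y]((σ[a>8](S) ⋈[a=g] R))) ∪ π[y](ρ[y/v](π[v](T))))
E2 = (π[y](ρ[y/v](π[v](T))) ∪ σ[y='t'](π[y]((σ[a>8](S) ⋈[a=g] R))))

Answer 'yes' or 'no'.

E1 subexpression sizes:
  S → 3
  σ[a>8](S) → 0
  R → 6
  (σ[a>8](S) ⋈[a=g] R) → 0
  π[y]((σ[a>8](S) ⋈[a=g] R)) → 0
  σ[y='t'](π[y]((σ[a>8](S) ⋈[a=g] R))) → 0
  T → 6
  π[v](T) → 6
  ρ[y/v](π[v](T)) → 6
  π[y](ρ[y/v](π[v](T))) → 6
  (σ[y='t'](π[y]((σ[a>8](S) ⋈[a=g] R))) ∪ π[y](ρ[y/v](π[v](T)))) → 6
E2 subexpression sizes:
  T → 6
  π[v](T) → 6
  ρ[y/v](π[v](T)) → 6
  π[y](ρ[y/v](π[v](T))) → 6
  S → 3
  σ[a>8](S) → 0
  R → 6
  (σ[a>8](S) ⋈[a=g] R) → 0
  π[y]((σ[a>8](S) ⋈[a=g] R)) → 0
  σ[y='t'](π[y]((σ[a>8](S) ⋈[a=g] R))) → 0
  (π[y](ρ[y/v](π[v](T))) ∪ σ[y='t'](π[y]((σ[a>8](S) ⋈[a=g] R)))) → 6

E1 and E2 produce the same multiset:
y
p
p
q
r
t
t

yes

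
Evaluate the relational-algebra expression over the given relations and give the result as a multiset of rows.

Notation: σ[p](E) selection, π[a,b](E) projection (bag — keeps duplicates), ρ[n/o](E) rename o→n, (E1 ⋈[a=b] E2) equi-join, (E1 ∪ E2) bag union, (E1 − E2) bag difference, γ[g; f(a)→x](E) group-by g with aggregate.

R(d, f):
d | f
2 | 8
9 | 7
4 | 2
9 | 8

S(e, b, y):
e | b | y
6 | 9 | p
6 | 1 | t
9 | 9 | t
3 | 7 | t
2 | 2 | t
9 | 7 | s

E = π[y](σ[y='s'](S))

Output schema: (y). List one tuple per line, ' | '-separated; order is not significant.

Stepwise |·|:
  S → 6
  σ[y='s'](S) → 1
  π[y](σ[y='s'](S)) → 1

== RESULT ==
y
s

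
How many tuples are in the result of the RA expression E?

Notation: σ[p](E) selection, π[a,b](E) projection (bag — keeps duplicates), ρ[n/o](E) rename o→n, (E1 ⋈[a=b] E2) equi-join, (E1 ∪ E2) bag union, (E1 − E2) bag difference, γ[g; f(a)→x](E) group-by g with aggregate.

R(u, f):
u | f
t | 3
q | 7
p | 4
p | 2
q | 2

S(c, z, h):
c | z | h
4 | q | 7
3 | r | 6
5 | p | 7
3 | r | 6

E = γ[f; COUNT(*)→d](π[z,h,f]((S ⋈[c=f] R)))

Row counts bottom-up:
  S → 4
  R → 5
  (S ⋈[c=f] R) → 3
  π[z,h,f]((S ⋈[c=f] R)) → 3
  γ[f; COUNT(*)→d](π[z,h,f]((S ⋈[c=f] R))) → 2

|E| = 2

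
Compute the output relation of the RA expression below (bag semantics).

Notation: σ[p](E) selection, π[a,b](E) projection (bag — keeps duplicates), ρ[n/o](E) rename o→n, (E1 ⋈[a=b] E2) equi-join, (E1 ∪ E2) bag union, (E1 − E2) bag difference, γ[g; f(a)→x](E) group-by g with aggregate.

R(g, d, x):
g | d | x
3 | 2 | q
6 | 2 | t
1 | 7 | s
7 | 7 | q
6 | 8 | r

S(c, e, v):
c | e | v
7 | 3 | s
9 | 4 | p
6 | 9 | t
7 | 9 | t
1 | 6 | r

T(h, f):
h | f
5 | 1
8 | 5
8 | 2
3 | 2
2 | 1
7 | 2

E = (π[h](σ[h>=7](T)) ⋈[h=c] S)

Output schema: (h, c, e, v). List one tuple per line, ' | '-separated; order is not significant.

Stepwise |·|:
  T → 6
  σ[h>=7](T) → 3
  π[h](σ[h>=7](T)) → 3
  S → 5
  (π[h](σ[h>=7](T)) ⋈[h=c] S) → 2

== RESULT ==
h | c | e | v
7 | 7 | 3 | s
7 | 7 | 9 | t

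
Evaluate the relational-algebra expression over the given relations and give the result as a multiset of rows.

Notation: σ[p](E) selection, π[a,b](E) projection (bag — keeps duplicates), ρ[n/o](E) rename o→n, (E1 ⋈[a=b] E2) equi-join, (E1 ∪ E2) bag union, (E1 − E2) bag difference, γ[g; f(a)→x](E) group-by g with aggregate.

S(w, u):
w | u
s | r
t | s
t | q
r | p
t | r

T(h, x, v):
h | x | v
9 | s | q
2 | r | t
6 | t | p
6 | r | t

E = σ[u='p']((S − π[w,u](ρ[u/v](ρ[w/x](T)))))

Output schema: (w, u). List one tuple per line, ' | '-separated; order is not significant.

Per-node cardinality:
  S → 5
  T → 4
  ρ[w/x](T) → 4
  ρ[u/v](ρ[w/x](T)) → 4
  π[w,u](ρ[u/v](ρ[w/x](T))) → 4
  (S − π[w,u](ρ[u/v](ρ[w/x](T)))) → 5
  σ[u='p']((S − π[w,u](ρ[u/v](ρ[w/x](T))))) → 1

== RESULT ==
w | u
r | p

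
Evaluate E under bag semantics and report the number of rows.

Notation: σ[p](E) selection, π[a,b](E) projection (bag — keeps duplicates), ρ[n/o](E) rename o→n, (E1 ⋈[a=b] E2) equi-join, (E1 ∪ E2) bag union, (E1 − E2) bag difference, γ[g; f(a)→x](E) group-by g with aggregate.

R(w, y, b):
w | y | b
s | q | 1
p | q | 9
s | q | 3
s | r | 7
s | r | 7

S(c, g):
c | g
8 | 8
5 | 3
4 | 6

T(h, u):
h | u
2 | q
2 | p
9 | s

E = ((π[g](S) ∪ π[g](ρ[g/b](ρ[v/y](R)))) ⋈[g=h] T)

Row counts bottom-up:
  S → 3
  π[g](S) → 3
  R → 5
  ρ[v/y](R) → 5
  ρ[g/b](ρ[v/y](R)) → 5
  π[g](ρ[g/b](ρ[v/y](R))) → 5
  (π[g](S) ∪ π[g](ρ[g/b](ρ[v/y](R)))) → 8
  T → 3
  ((π[g](S) ∪ π[g](ρ[g/b](ρ[v/y](R)))) ⋈[g=h] T) → 1

|E| = 1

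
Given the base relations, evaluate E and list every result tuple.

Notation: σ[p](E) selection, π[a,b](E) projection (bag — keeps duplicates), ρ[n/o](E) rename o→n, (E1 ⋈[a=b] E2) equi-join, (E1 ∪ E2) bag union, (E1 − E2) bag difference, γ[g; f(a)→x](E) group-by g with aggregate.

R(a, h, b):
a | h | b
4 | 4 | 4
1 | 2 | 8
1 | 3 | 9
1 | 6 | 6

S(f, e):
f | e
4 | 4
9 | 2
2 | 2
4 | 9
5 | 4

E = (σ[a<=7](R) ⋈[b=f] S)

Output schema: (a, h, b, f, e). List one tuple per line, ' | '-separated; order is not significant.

Per-node cardinality:
  R → 4
  σ[a<=7](R) → 4
  S → 5
  (σ[a<=7](R) ⋈[b=f] S) → 3

== RESULT ==
a | h | b | f | e
1 | 3 | 9 | 9 | 2
4 | 4 | 4 | 4 | 4
4 | 4 | 4 | 4 | 9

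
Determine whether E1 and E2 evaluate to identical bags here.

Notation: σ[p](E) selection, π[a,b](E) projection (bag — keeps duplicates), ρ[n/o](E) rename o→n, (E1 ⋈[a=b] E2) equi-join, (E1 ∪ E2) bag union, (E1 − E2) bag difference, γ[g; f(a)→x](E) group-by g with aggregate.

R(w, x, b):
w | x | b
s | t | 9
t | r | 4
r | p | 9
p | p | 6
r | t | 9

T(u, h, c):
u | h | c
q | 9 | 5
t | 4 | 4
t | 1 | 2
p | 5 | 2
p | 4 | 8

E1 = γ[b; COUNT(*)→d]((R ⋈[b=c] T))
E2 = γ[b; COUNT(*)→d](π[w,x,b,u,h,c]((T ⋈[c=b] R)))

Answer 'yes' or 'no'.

E1 row counts bottom-up:
  R → 5
  T → 5
  (R ⋈[b=c] T) → 1
  γ[b; COUNT(*)→d]((R ⋈[b=c] T)) → 1
E2 row counts bottom-up:
  T → 5
  R → 5
  (T ⋈[c=b] R) → 1
  π[w,x,b,u,h,c]((T ⋈[c=b] R)) → 1
  γ[b; COUNT(*)→d](π[w,x,b,u,h,c]((T ⋈[c=b] R))) → 1

E1 and E2 produce the same multiset:
b | d
4 | 1

yes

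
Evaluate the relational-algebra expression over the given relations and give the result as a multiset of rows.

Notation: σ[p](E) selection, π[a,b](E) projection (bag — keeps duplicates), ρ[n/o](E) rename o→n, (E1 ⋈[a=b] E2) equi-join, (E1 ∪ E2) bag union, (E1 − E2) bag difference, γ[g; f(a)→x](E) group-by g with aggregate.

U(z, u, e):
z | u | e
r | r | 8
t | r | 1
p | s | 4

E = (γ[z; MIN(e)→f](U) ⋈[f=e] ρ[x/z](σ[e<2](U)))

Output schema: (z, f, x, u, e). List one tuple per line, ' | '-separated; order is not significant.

Per-node cardinality:
  U → 3
  γ[z; MIN(e)→f](U) → 3
  U → 3
  σ[e<2](U) → 1
  ρ[x/z](σ[e<2](U)) → 1
  (γ[z; MIN(e)→f](U) ⋈[f=e] ρ[x/z](σ[e<2](U))) → 1

== RESULT ==
z | f | x | u | e
t | 1 | t | r | 1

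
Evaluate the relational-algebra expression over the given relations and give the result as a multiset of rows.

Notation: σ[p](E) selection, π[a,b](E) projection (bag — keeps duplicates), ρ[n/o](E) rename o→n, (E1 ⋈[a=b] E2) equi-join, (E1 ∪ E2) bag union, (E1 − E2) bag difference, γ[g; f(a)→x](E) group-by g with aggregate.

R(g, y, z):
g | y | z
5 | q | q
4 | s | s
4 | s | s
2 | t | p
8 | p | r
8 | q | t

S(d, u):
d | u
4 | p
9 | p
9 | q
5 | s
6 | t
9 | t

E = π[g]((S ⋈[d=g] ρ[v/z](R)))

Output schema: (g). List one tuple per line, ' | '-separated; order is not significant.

Stepwise |·|:
  S → 6
  R → 6
  ρ[v/z](R) → 6
  (S ⋈[d=g] ρ[v/z](R)) → 3
  π[g]((S ⋈[d=g] ρ[v/z](R))) → 3

== RESULT ==
g
4
4
5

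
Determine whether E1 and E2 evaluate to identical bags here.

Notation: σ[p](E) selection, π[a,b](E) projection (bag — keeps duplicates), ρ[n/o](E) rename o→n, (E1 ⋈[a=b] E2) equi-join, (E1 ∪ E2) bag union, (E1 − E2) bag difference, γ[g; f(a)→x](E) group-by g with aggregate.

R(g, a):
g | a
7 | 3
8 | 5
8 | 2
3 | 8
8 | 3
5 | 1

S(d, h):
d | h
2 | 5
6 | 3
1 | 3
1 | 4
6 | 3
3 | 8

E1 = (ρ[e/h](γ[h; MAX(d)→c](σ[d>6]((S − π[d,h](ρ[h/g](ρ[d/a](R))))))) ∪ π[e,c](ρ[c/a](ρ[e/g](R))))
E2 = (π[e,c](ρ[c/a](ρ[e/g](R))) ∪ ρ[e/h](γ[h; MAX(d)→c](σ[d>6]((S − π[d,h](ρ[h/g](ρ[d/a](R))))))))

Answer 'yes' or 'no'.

E1 row counts bottom-up:
  S → 6
  R → 6
  ρ[d/a](R) → 6
  ρ[h/g](ρ[d/a](R)) → 6
  π[d,h](ρ[h/g](ρ[d/a](R))) → 6
  (S − π[d,h](ρ[h/g](ρ[d/a](R)))) → 5
  σ[d>6]((S − π[d,h](ρ[h/g](ρ[d/a](R))))) → 0
  γ[h; MAX(d)→c](σ[d>6]((S − π[d,h](ρ[h/g](ρ[d/a](R)))))) → 0
  ρ[e/h](γ[h; MAX(d)→c](σ[d>6]((S − π[d,h](ρ[h/g](ρ[d/a](R))))))) → 0
  R → 6
  ρ[e/g](R) → 6
  ρ[c/a](ρ[e/g](R)) → 6
  π[e,c](ρ[c/a](ρ[e/g](R))) → 6
  (ρ[e/h](γ[h; MAX(d)→c](σ[d>6]((S − π[d,h](ρ[h/g](ρ[d/a](R))))))) ∪ π[e,c](ρ[c/a](ρ[e/g](R)))) → 6
E2 row counts bottom-up:
  R → 6
  ρ[e/g](R) → 6
  ρ[c/a](ρ[e/g](R)) → 6
  π[e,c](ρ[c/a](ρ[e/g](R))) → 6
  S → 6
  R → 6
  ρ[d/a](R) → 6
  ρ[h/g](ρ[d/a](R)) → 6
  π[d,h](ρ[h/g](ρ[d/a](R))) → 6
  (S − π[d,h](ρ[h/g](ρ[d/a](R)))) → 5
  σ[d>6]((S − π[d,h](ρ[h/g](ρ[d/a](R))))) → 0
  γ[h; MAX(d)→c](σ[d>6]((S − π[d,h](ρ[h/g](ρ[d/a](R)))))) → 0
  ρ[e/h](γ[h; MAX(d)→c](σ[d>6]((S − π[d,h](ρ[h/g](ρ[d/a](R))))))) → 0
  (π[e,c](ρ[c/a](ρ[e/g](R))) ∪ ρ[e/h](γ[h; MAX(d)→c](σ[d>6]((S − π[d,h](ρ[h/g](ρ[d/a](R)))))))) → 6

E1 and E2 produce the same multiset:
e | c
3 | 8
5 | 1
7 | 3
8 | 2
8 | 3
8 | 5

yes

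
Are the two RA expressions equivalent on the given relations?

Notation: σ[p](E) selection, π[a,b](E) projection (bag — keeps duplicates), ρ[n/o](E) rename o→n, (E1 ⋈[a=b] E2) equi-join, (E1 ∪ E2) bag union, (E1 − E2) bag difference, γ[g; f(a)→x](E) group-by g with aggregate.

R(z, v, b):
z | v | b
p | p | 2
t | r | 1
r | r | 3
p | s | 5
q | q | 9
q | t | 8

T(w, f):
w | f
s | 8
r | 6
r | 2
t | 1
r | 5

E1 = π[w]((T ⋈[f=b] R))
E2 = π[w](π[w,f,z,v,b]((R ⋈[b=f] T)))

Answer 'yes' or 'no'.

E1 row counts bottom-up:
  T → 5
  R → 6
  (T ⋈[f=b] R) → 4
  π[w]((T ⋈[f=b] R)) → 4
E2 row counts bottom-up:
  R → 6
  T → 5
  (R ⋈[b=f] T) → 4
  π[w,f,z,v,b]((R ⋈[b=f] T)) → 4
  π[w](π[w,f,z,v,b]((R ⋈[b=f] T))) → 4

E1 and E2 produce the same multiset:
w
r
r
s
t

yes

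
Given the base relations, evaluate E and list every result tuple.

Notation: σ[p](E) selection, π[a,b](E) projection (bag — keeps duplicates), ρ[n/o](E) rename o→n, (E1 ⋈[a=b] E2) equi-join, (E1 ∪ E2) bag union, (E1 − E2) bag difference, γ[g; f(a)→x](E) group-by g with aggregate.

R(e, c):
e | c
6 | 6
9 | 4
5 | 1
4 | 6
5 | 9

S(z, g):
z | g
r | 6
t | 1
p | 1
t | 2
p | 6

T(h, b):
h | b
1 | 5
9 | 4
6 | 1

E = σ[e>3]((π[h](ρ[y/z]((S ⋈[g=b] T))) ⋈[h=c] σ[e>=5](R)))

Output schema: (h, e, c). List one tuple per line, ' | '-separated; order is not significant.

Row counts bottom-up:
  S → 5
  T → 3
  (S ⋈[g=b] T) → 2
  ρ[y/z]((S ⋈[g=b] T)) → 2
  π[h](ρ[y/z]((S ⋈[g=b] T))) → 2
  R → 5
  σ[e>=5](R) → 4
  (π[h](ρ[y/z]((S ⋈[g=b] T))) ⋈[h=c] σ[e>=5](R)) → 2
  σ[e>3]((π[h](ρ[y/z]((S ⋈[g=b] T))) ⋈[h=c] σ[e>=5](R))) → 2

== RESULT ==
h | e | c
6 | 6 | 6
6 | 6 | 6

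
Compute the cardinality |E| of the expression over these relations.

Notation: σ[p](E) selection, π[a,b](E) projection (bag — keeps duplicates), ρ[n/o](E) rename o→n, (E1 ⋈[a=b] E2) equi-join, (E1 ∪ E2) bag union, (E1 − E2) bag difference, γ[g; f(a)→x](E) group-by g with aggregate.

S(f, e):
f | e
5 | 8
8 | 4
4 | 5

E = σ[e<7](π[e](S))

Per-node cardinality:
  S → 3
  π[e](S) → 3
  σ[e<7](π[e](S)) → 2

|E| = 2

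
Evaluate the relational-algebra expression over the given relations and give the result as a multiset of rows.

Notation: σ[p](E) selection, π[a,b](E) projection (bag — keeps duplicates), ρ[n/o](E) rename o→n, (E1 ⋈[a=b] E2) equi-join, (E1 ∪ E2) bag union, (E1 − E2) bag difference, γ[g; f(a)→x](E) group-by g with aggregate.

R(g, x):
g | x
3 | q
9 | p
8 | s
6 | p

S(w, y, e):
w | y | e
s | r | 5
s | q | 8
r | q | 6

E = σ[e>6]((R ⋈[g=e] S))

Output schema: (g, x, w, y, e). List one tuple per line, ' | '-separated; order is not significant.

Row counts bottom-up:
  R → 4
  S → 3
  (R ⋈[g=e] S) → 2
  σ[e>6]((R ⋈[g=e] S)) → 1

== RESULT ==
g | x | w | y | e
8 | s | s | q | 8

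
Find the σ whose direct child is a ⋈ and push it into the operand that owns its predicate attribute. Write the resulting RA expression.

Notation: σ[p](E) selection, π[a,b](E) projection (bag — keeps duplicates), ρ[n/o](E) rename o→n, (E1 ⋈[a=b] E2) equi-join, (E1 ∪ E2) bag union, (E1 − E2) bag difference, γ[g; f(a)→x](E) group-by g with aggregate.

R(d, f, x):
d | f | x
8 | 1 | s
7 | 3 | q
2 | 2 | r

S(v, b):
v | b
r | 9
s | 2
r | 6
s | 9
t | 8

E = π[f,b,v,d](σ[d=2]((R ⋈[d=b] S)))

σ filters on d, owned by the left side.
E' = π[f,b,v,d]((σ[d=2](R) ⋈[d=b] S))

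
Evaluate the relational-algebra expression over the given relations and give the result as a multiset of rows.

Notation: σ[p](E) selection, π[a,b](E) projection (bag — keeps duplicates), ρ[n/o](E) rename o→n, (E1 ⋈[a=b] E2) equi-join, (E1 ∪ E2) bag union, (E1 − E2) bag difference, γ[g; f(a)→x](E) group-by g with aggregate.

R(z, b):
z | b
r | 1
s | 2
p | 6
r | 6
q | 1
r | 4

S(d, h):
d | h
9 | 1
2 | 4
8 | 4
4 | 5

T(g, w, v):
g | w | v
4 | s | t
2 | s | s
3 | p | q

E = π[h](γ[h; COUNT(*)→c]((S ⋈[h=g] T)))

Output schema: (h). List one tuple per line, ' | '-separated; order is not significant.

Per-node cardinality:
  S → 4
  T → 3
  (S ⋈[h=g] T) → 2
  γ[h; COUNT(*)→c]((S ⋈[h=g] T)) → 1
  π[h](γ[h; COUNT(*)→c]((S ⋈[h=g] T))) → 1

== RESULT ==
h
4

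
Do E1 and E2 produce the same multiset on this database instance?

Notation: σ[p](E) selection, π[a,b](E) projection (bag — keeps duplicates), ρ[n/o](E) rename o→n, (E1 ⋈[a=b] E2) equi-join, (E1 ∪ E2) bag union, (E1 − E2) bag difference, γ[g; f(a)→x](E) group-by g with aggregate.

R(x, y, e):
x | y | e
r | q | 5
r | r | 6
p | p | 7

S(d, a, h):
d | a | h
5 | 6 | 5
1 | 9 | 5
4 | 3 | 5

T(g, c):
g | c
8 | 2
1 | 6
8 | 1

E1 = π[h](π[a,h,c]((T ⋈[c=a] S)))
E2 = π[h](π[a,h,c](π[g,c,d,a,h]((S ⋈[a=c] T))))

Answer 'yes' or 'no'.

E1 per-node cardinality:
  T → 3
  S → 3
  (T ⋈[c=a] S) → 1
  π[a,h,c]((T ⋈[c=a] S)) → 1
  π[h](π[a,h,c]((T ⋈[c=a] S))) → 1
E2 per-node cardinality:
  S → 3
  T → 3
  (S ⋈[a=c] T) → 1
  π[g,c,d,a,h]((S ⋈[a=c] T)) → 1
  π[a,h,c](π[g,c,d,a,h]((S ⋈[a=c] T))) → 1
  π[h](π[a,h,c](π[g,c,d,a,h]((S ⋈[a=c] T)))) → 1

E1 and E2 produce the same multiset:
h
5

yes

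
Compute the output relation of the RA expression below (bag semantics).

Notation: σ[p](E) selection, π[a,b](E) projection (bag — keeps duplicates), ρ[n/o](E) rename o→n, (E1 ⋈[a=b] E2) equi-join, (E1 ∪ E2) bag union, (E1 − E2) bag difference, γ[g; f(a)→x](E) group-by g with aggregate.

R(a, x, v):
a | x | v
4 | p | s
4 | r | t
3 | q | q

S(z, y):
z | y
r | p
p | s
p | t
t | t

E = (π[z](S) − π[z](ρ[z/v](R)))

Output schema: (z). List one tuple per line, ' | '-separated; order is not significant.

Row counts bottom-up:
  S → 4
  π[z](S) → 4
  R → 3
  ρ[z/v](R) → 3
  π[z](ρ[z/v](R)) → 3
  (π[z](S) − π[z](ρ[z/v](R))) → 3

== RESULT ==
z
p
p
r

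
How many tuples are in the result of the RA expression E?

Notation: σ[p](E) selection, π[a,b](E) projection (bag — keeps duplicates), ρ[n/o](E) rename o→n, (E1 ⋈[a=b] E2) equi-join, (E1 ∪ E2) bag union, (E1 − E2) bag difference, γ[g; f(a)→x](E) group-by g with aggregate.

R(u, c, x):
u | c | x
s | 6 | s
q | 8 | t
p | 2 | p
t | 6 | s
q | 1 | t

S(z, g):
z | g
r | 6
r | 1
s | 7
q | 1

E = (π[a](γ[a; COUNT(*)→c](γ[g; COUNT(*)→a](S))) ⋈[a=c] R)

Stepwise |·|:
  S → 4
  γ[g; COUNT(*)→a](S) → 3
  γ[a; COUNT(*)→c](γ[g; COUNT(*)→a](S)) → 2
  π[a](γ[a; COUNT(*)→c](γ[g; COUNT(*)→a](S))) → 2
  R → 5
  (π[a](γ[a; COUNT(*)→c](γ[g; COUNT(*)→a](S))) ⋈[a=c] R) → 2

|E| = 2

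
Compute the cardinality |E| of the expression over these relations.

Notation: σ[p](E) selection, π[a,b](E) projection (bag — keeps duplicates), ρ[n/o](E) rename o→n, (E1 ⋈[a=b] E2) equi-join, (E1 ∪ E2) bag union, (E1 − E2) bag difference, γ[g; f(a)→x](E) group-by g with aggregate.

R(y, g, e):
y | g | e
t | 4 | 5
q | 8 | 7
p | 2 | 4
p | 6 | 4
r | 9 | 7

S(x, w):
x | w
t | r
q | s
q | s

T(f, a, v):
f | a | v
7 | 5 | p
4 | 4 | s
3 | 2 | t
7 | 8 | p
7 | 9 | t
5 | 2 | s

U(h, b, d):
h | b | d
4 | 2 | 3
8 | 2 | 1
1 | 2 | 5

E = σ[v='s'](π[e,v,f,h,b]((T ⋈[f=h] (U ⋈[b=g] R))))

Stepwise |·|:
  T → 6
  U → 3
  R → 5
  (U ⋈[b=g] R) → 3
  (T ⋈[f=h] (U ⋈[b=g] R)) → 1
  π[e,v,f,h,b]((T ⋈[f=h] (U ⋈[b=g] R))) → 1
  σ[v='s'](π[e,v,f,h,b]((T ⋈[f=h] (U ⋈[b=g] R)))) → 1

|E| = 1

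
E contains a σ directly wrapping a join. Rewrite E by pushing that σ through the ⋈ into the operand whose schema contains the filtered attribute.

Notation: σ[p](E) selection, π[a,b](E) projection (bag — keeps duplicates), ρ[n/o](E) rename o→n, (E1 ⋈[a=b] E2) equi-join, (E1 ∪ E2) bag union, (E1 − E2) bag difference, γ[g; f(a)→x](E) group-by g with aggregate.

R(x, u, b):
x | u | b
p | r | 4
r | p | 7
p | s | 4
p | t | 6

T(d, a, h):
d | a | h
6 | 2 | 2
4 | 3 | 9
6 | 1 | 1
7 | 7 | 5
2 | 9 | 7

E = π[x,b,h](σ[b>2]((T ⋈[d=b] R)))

σ filters on b, owned by the right side.
E' = π[x,b,h]((T ⋈[d=b] σ[b>2](R)))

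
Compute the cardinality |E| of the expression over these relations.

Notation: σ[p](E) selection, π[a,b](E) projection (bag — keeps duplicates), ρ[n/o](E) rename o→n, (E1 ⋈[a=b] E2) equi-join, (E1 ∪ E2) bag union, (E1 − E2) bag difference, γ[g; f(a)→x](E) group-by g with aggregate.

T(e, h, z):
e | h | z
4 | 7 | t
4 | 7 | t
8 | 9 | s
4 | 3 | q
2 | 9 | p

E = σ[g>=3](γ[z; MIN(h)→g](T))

Per-node cardinality:
  T → 5
  γ[z; MIN(h)→g](T) → 4
  σ[g>=3](γ[z; MIN(h)→g](T)) → 4

|E| = 4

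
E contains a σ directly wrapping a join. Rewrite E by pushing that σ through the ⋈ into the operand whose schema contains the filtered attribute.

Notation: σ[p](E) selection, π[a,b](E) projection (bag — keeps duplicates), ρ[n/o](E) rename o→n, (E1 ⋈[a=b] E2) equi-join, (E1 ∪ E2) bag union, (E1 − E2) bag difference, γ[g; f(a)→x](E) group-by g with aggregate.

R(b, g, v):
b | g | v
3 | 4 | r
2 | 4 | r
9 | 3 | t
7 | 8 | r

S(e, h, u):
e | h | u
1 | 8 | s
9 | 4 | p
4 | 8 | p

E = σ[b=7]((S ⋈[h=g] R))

σ filters on b, owned by the right side.
E' = (S ⋈[h=g] σ[b=7](R))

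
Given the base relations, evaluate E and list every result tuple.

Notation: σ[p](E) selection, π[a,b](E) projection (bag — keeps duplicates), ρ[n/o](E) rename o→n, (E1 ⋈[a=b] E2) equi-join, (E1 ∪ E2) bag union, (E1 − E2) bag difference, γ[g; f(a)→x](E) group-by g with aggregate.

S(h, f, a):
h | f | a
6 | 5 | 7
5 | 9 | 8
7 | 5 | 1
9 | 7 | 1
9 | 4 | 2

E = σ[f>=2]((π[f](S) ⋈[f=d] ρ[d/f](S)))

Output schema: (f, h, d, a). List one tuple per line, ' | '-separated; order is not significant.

Per-node cardinality:
  S → 5
  π[f](S) → 5
  S → 5
  ρ[d/f](S) → 5
  (π[f](S) ⋈[f=d] ρ[d/f](S)) → 7
  σ[f>=2]((π[f](S) ⋈[f=d] ρ[d/f](S))) → 7

== RESULT ==
f | h | d | a
4 | 9 | 4 | 2
5 | 6 | 5 | 7
5 | 6 | 5 | 7
5 | 7 | 5 | 1
5 | 7 | 5 | 1
7 | 9 | 7 | 1
9 | 5 | 9 | 8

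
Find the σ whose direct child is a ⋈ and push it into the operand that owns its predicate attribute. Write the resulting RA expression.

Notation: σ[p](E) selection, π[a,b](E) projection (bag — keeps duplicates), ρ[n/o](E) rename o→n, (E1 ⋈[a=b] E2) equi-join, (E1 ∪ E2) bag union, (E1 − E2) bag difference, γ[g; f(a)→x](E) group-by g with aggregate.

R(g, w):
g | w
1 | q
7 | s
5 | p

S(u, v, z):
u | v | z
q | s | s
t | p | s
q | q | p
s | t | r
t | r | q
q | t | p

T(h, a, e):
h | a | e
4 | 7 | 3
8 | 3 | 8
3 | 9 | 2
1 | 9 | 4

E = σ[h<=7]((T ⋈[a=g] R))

σ filters on h, owned by the left side.
E' = (σ[h<=7](T) ⋈[a=g] R)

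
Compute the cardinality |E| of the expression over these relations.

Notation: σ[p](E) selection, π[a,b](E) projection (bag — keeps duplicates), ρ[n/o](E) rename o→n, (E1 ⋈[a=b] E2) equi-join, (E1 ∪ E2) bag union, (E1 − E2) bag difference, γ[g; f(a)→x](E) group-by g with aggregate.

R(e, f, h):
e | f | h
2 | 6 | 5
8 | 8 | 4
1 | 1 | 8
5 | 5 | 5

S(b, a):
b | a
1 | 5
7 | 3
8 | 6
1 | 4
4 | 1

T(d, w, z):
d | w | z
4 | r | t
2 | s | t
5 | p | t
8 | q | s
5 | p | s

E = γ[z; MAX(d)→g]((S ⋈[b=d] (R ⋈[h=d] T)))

Subexpression sizes:
  S → 5
  R → 4
  T → 5
  (R ⋈[h=d] T) → 6
  (S ⋈[b=d] (R ⋈[h=d] T)) → 2
  γ[z; MAX(d)→g]((S ⋈[b=d] (R ⋈[h=d] T))) → 2

|E| = 2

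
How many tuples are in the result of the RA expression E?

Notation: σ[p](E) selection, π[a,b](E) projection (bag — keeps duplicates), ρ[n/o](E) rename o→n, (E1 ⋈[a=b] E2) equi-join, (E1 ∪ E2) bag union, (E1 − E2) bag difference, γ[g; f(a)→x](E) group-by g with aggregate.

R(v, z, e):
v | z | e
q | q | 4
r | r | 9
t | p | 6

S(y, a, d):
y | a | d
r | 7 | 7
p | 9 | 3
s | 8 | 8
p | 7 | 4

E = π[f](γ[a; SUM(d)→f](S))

Stepwise |·|:
  S → 4
  γ[a; SUM(d)→f](S) → 3
  π[f](γ[a; SUM(d)→f](S)) → 3

|E| = 3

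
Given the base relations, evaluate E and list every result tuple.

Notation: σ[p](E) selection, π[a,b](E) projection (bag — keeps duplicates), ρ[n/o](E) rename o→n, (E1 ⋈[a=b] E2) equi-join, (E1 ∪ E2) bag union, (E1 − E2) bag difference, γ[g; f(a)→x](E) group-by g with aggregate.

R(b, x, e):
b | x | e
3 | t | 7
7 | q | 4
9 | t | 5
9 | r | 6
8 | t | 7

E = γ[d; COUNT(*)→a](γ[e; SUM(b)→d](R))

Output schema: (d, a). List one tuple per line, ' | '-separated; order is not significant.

Per-node cardinality:
  R → 5
  γ[e; SUM(b)→d](R) → 4
  γ[d; COUNT(*)→a](γ[e; SUM(b)→d](R)) → 3

== RESULT ==
d | a
7 | 1
9 | 2
11 | 1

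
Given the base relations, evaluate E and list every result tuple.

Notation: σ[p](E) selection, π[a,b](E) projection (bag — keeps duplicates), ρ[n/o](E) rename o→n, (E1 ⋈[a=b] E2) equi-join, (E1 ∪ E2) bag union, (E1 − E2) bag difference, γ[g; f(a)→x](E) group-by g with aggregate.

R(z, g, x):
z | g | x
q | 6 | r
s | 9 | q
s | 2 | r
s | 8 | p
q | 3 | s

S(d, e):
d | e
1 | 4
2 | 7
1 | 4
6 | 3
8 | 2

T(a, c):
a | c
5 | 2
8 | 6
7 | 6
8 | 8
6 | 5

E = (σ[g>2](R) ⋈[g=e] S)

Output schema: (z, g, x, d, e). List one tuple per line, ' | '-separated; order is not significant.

Per-node cardinality:
  R → 5
  σ[g>2](R) → 4
  S → 5
  (σ[g>2](R) ⋈[g=e] S) → 1

== RESULT ==
z | g | x | d | e
q | 3 | s | 6 | 3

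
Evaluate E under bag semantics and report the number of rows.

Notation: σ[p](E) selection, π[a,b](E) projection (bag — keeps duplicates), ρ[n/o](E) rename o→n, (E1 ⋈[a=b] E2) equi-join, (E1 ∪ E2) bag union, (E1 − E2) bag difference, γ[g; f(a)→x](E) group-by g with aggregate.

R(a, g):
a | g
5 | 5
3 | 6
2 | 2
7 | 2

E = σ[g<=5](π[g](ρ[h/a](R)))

Stepwise |·|:
  R → 4
  ρ[h/a](R) → 4
  π[g](ρ[h/a](R)) → 4
  σ[g<=5](π[g](ρ[h/a](R))) → 3

|E| = 3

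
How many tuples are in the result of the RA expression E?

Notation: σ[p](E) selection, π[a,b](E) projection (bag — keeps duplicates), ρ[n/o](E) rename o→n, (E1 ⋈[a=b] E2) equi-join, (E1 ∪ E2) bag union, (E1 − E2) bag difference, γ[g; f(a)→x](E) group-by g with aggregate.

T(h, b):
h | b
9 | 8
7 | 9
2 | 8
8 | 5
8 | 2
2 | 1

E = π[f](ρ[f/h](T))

Row counts bottom-up:
  T → 6
  ρ[f/h](T) → 6
  π[f](ρ[f/h](T)) → 6

|E| = 6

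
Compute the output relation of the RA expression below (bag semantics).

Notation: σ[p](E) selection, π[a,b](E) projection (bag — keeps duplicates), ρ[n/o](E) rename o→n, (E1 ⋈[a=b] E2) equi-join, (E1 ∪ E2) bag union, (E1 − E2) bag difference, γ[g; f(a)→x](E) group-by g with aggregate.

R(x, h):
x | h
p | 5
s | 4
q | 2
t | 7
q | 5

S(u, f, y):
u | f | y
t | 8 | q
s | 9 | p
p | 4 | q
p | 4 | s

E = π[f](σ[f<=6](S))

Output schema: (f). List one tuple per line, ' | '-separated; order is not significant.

Row counts bottom-up:
  S → 4
  σ[f<=6](S) → 2
  π[f](σ[f<=6](S)) → 2

== RESULT ==
f
4
4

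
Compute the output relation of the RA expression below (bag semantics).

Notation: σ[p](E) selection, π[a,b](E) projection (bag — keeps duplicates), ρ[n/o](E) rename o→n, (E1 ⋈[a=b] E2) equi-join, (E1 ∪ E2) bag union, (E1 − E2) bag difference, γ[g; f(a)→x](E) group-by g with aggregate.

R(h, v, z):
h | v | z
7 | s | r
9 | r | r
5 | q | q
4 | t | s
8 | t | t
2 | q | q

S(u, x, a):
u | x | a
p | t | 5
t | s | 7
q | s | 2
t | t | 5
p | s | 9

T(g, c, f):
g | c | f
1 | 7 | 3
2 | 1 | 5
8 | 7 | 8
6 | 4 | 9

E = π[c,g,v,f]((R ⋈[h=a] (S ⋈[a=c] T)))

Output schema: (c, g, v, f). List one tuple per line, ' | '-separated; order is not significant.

Row counts bottom-up:
  R → 6
  S → 5
  T → 4
  (S ⋈[a=c] T) → 2
  (R ⋈[h=a] (S ⋈[a=c] T)) → 2
  π[c,g,v,f]((R ⋈[h=a] (S ⋈[a=c] T))) → 2

== RESULT ==
c | g | v | f
7 | 1 | s | 3
7 | 8 | s | 8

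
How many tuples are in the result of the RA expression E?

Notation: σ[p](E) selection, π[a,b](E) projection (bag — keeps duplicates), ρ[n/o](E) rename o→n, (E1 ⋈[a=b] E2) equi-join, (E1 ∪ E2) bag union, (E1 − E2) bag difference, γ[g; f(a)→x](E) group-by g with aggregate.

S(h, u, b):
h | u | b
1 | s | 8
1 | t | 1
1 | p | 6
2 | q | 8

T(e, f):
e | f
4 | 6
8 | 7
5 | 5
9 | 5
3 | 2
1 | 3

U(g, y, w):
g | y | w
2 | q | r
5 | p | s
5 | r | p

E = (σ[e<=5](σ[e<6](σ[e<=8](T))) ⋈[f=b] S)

Per-node cardinality:
  T → 6
  σ[e<=8](T) → 5
  σ[e<6](σ[e<=8](T)) → 4
  σ[e<=5](σ[e<6](σ[e<=8](T))) → 4
  S → 4
  (σ[e<=5](σ[e<6](σ[e<=8](T))) ⋈[f=b] S) → 1

|E| = 1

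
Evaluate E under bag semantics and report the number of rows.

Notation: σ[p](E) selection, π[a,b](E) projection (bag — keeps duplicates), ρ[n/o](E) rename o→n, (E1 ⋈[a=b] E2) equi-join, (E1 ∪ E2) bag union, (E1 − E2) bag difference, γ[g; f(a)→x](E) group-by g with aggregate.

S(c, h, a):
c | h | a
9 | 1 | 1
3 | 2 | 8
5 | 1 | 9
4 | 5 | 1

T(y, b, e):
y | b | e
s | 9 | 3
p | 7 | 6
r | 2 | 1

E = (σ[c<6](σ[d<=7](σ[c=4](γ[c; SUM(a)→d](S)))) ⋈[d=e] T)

Stepwise |·|:
  S → 4
  γ[c; SUM(a)→d](S) → 4
  σ[c=4](γ[c; SUM(a)→d](S)) → 1
  σ[d<=7](σ[c=4](γ[c; SUM(a)→d](S))) → 1
  σ[c<6](σ[d<=7](σ[c=4](γ[c; SUM(a)→d](S)))) → 1
  T → 3
  (σ[c<6](σ[d<=7](σ[c=4](γ[c; SUM(a)→d](S)))) ⋈[d=e] T) → 1

|E| = 1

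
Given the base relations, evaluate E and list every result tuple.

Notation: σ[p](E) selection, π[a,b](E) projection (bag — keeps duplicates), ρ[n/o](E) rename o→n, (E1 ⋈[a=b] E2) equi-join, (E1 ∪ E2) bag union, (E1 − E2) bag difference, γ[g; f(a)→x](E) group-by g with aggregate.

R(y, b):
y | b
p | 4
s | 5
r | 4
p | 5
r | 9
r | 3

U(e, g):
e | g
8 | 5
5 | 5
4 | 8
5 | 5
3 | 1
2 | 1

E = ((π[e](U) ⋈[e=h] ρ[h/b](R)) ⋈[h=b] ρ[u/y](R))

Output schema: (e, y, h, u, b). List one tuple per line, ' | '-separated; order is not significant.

Per-node cardinality:
  U → 6
  π[e](U) → 6
  R → 6
  ρ[h/b](R) → 6
  (π[e](U) ⋈[e=h] ρ[h/b](R)) → 7
  R → 6
  ρ[u/y](R) → 6
  ((π[e](U) ⋈[e=h] ρ[h/b](R)) ⋈[h=b] ρ[u/y](R)) → 13

== RESULT ==
e | y | h | u | b
3 | r | 3 | r | 3
4 | p | 4 | p | 4
4 | p | 4 | r | 4
4 | r | 4 | p | 4
4 | r | 4 | r | 4
5 | p | 5 | p | 5
5 | p | 5 | p | 5
5 | p | 5 | s | 5
5 | p | 5 | s | 5
5 | s | 5 | p | 5
5 | s | 5 | p | 5
5 | s | 5 | s | 5
5 | s | 5 | s | 5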